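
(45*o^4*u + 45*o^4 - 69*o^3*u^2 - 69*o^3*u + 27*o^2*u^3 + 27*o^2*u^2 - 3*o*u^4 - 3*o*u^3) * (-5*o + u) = -225*o^5*u - 225*o^5 + 390*o^4*u^2 + 390*o^4*u - 204*o^3*u^3 - 204*o^3*u^2 + 42*o^2*u^4 + 42*o^2*u^3 - 3*o*u^5 - 3*o*u^4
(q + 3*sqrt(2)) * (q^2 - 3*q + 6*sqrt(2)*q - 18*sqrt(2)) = q^3 - 3*q^2 + 9*sqrt(2)*q^2 - 27*sqrt(2)*q + 36*q - 108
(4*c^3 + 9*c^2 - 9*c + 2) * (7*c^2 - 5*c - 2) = 28*c^5 + 43*c^4 - 116*c^3 + 41*c^2 + 8*c - 4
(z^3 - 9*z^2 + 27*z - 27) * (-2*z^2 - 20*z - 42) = -2*z^5 - 2*z^4 + 84*z^3 - 108*z^2 - 594*z + 1134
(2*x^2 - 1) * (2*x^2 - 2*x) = 4*x^4 - 4*x^3 - 2*x^2 + 2*x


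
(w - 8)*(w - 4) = w^2 - 12*w + 32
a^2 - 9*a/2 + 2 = (a - 4)*(a - 1/2)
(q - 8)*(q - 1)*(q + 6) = q^3 - 3*q^2 - 46*q + 48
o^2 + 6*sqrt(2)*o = o*(o + 6*sqrt(2))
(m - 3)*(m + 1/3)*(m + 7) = m^3 + 13*m^2/3 - 59*m/3 - 7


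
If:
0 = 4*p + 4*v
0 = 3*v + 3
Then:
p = 1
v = -1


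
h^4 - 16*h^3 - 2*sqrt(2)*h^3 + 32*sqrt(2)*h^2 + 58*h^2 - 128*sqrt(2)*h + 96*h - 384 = (h - 8)^2*(h - 3*sqrt(2))*(h + sqrt(2))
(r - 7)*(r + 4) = r^2 - 3*r - 28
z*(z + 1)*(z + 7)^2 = z^4 + 15*z^3 + 63*z^2 + 49*z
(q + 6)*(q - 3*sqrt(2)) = q^2 - 3*sqrt(2)*q + 6*q - 18*sqrt(2)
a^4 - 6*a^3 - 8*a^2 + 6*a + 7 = (a - 7)*(a - 1)*(a + 1)^2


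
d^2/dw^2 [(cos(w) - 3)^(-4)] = 4*(4*sin(w)^2 - 3*cos(w) + 1)/(cos(w) - 3)^6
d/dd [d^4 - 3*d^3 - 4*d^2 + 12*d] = 4*d^3 - 9*d^2 - 8*d + 12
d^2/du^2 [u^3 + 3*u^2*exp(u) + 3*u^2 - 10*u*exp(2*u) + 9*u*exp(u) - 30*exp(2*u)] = 3*u^2*exp(u) - 40*u*exp(2*u) + 21*u*exp(u) + 6*u - 160*exp(2*u) + 24*exp(u) + 6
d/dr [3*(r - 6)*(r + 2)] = 6*r - 12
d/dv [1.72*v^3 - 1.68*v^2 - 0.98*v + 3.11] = 5.16*v^2 - 3.36*v - 0.98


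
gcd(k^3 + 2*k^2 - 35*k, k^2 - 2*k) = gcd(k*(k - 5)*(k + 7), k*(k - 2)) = k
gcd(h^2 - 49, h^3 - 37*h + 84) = h + 7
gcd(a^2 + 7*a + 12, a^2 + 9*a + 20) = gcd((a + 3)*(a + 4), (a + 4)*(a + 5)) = a + 4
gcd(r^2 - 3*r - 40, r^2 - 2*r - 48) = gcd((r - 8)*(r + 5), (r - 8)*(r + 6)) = r - 8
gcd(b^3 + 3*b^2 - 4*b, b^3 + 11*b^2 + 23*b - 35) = b - 1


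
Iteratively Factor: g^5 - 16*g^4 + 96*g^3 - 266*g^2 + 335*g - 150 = (g - 2)*(g^4 - 14*g^3 + 68*g^2 - 130*g + 75) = (g - 2)*(g - 1)*(g^3 - 13*g^2 + 55*g - 75) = (g - 5)*(g - 2)*(g - 1)*(g^2 - 8*g + 15) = (g - 5)*(g - 3)*(g - 2)*(g - 1)*(g - 5)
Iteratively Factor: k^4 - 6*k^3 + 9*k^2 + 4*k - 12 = (k + 1)*(k^3 - 7*k^2 + 16*k - 12) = (k - 2)*(k + 1)*(k^2 - 5*k + 6) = (k - 3)*(k - 2)*(k + 1)*(k - 2)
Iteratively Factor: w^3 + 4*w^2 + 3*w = (w)*(w^2 + 4*w + 3) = w*(w + 3)*(w + 1)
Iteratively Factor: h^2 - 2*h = (h - 2)*(h)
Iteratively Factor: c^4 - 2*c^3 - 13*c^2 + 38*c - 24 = (c + 4)*(c^3 - 6*c^2 + 11*c - 6) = (c - 3)*(c + 4)*(c^2 - 3*c + 2) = (c - 3)*(c - 2)*(c + 4)*(c - 1)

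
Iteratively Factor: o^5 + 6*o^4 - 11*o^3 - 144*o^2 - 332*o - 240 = (o + 2)*(o^4 + 4*o^3 - 19*o^2 - 106*o - 120) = (o + 2)*(o + 3)*(o^3 + o^2 - 22*o - 40) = (o + 2)^2*(o + 3)*(o^2 - o - 20) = (o + 2)^2*(o + 3)*(o + 4)*(o - 5)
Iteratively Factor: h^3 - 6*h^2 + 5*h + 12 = (h - 3)*(h^2 - 3*h - 4) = (h - 3)*(h + 1)*(h - 4)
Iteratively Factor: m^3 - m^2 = (m - 1)*(m^2) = m*(m - 1)*(m)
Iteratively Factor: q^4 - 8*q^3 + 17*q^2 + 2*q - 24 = (q - 2)*(q^3 - 6*q^2 + 5*q + 12) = (q - 4)*(q - 2)*(q^2 - 2*q - 3) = (q - 4)*(q - 2)*(q + 1)*(q - 3)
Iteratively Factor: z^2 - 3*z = (z)*(z - 3)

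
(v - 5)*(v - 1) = v^2 - 6*v + 5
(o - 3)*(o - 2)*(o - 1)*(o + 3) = o^4 - 3*o^3 - 7*o^2 + 27*o - 18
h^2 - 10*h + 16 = (h - 8)*(h - 2)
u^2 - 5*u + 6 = (u - 3)*(u - 2)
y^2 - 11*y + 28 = (y - 7)*(y - 4)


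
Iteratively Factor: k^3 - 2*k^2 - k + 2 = (k + 1)*(k^2 - 3*k + 2) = (k - 1)*(k + 1)*(k - 2)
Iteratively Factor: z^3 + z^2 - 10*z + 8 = (z + 4)*(z^2 - 3*z + 2) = (z - 2)*(z + 4)*(z - 1)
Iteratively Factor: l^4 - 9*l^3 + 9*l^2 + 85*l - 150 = (l + 3)*(l^3 - 12*l^2 + 45*l - 50) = (l - 2)*(l + 3)*(l^2 - 10*l + 25) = (l - 5)*(l - 2)*(l + 3)*(l - 5)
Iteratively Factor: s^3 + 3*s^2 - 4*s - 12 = (s + 2)*(s^2 + s - 6) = (s - 2)*(s + 2)*(s + 3)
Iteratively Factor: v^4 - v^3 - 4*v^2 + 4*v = (v + 2)*(v^3 - 3*v^2 + 2*v) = (v - 2)*(v + 2)*(v^2 - v) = v*(v - 2)*(v + 2)*(v - 1)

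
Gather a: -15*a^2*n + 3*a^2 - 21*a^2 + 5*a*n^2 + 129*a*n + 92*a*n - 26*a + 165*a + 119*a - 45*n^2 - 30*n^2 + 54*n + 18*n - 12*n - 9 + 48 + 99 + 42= a^2*(-15*n - 18) + a*(5*n^2 + 221*n + 258) - 75*n^2 + 60*n + 180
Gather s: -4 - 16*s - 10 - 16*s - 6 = -32*s - 20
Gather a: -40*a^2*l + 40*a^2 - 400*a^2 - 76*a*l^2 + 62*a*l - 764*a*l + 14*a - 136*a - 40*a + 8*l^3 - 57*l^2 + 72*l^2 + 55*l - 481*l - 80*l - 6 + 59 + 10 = a^2*(-40*l - 360) + a*(-76*l^2 - 702*l - 162) + 8*l^3 + 15*l^2 - 506*l + 63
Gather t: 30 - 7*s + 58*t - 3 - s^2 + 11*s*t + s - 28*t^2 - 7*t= -s^2 - 6*s - 28*t^2 + t*(11*s + 51) + 27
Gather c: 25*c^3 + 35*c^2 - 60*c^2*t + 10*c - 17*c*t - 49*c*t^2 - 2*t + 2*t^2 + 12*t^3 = 25*c^3 + c^2*(35 - 60*t) + c*(-49*t^2 - 17*t + 10) + 12*t^3 + 2*t^2 - 2*t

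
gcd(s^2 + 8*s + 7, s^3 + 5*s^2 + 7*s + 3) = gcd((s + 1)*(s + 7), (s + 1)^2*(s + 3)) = s + 1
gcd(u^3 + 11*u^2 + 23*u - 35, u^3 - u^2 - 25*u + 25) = u^2 + 4*u - 5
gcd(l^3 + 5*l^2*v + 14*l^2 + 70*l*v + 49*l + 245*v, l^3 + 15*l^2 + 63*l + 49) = l^2 + 14*l + 49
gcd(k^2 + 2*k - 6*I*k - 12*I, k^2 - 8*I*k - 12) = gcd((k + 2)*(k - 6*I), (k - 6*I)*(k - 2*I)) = k - 6*I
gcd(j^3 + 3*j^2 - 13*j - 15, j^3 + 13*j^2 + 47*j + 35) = j^2 + 6*j + 5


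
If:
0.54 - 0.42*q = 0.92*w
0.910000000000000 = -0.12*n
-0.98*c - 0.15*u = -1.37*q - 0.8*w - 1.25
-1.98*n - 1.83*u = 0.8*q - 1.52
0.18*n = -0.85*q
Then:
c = 2.13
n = -7.58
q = 1.61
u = 8.33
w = -0.15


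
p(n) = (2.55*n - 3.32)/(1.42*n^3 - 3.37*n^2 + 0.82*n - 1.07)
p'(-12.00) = 0.00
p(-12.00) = 0.01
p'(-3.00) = 0.09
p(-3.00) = 0.15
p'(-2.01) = 0.25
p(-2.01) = 0.30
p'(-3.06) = 0.09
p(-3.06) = 0.15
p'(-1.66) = 0.40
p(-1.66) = 0.41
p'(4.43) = -0.08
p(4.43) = 0.13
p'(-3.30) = 0.07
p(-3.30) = 0.13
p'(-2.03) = 0.25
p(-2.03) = 0.30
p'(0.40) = -4.08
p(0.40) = 1.93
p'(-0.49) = 2.88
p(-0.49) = 1.87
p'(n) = (2.55*n - 3.32)*(-4.26*n^2 + 6.74*n - 0.82)/(1.42*n^3 - 3.37*n^2 + 0.82*n - 1.07)^2 + 2.55/(1.42*n^3 - 3.37*n^2 + 0.82*n - 1.07)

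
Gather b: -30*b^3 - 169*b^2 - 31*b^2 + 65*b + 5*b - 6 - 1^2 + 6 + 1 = -30*b^3 - 200*b^2 + 70*b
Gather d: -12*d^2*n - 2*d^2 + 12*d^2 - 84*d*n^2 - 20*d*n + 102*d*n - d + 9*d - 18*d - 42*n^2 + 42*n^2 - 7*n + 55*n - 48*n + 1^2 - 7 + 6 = d^2*(10 - 12*n) + d*(-84*n^2 + 82*n - 10)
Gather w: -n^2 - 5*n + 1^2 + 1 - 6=-n^2 - 5*n - 4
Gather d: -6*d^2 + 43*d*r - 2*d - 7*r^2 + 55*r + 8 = -6*d^2 + d*(43*r - 2) - 7*r^2 + 55*r + 8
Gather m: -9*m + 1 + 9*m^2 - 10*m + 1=9*m^2 - 19*m + 2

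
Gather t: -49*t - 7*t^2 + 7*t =-7*t^2 - 42*t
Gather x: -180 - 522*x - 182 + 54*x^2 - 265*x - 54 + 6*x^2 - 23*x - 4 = 60*x^2 - 810*x - 420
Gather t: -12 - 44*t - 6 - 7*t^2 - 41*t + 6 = -7*t^2 - 85*t - 12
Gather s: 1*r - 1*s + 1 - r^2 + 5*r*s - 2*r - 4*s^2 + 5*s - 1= -r^2 - r - 4*s^2 + s*(5*r + 4)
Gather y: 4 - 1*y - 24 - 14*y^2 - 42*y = -14*y^2 - 43*y - 20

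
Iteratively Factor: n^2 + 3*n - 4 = (n + 4)*(n - 1)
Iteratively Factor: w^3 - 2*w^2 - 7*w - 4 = (w + 1)*(w^2 - 3*w - 4) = (w - 4)*(w + 1)*(w + 1)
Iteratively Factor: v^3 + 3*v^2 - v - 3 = (v + 3)*(v^2 - 1) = (v - 1)*(v + 3)*(v + 1)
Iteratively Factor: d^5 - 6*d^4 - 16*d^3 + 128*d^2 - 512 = (d + 2)*(d^4 - 8*d^3 + 128*d - 256) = (d - 4)*(d + 2)*(d^3 - 4*d^2 - 16*d + 64) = (d - 4)*(d + 2)*(d + 4)*(d^2 - 8*d + 16) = (d - 4)^2*(d + 2)*(d + 4)*(d - 4)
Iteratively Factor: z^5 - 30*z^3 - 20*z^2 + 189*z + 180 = (z + 3)*(z^4 - 3*z^3 - 21*z^2 + 43*z + 60) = (z + 1)*(z + 3)*(z^3 - 4*z^2 - 17*z + 60) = (z + 1)*(z + 3)*(z + 4)*(z^2 - 8*z + 15) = (z - 3)*(z + 1)*(z + 3)*(z + 4)*(z - 5)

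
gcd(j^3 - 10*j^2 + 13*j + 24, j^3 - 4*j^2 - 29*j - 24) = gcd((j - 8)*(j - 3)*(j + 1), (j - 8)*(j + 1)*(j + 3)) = j^2 - 7*j - 8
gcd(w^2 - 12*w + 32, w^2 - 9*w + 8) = w - 8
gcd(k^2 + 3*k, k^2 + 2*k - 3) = k + 3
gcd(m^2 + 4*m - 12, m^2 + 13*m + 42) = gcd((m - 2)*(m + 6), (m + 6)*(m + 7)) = m + 6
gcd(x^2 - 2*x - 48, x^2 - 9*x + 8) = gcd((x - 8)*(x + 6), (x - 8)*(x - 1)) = x - 8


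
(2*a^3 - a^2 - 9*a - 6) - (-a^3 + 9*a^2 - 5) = 3*a^3 - 10*a^2 - 9*a - 1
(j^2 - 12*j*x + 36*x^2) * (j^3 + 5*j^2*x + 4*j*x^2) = j^5 - 7*j^4*x - 20*j^3*x^2 + 132*j^2*x^3 + 144*j*x^4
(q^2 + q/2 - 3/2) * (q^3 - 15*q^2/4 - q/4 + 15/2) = q^5 - 13*q^4/4 - 29*q^3/8 + 13*q^2 + 33*q/8 - 45/4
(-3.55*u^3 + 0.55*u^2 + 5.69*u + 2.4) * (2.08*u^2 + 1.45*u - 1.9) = -7.384*u^5 - 4.0035*u^4 + 19.3777*u^3 + 12.1975*u^2 - 7.331*u - 4.56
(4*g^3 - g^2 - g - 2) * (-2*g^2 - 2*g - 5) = -8*g^5 - 6*g^4 - 16*g^3 + 11*g^2 + 9*g + 10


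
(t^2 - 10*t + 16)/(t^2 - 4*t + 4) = (t - 8)/(t - 2)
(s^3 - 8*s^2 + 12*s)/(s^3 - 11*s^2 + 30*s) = (s - 2)/(s - 5)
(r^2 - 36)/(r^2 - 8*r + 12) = (r + 6)/(r - 2)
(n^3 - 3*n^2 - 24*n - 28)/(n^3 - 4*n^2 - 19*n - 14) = (n + 2)/(n + 1)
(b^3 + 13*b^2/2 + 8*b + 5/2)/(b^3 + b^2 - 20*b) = (2*b^2 + 3*b + 1)/(2*b*(b - 4))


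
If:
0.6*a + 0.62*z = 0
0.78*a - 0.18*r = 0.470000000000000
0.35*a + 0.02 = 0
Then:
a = -0.06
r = -2.86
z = 0.06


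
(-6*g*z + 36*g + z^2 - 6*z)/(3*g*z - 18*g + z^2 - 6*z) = (-6*g + z)/(3*g + z)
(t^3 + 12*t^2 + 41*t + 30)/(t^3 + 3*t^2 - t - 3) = (t^2 + 11*t + 30)/(t^2 + 2*t - 3)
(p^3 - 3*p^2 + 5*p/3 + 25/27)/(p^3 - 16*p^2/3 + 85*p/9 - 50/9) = (p + 1/3)/(p - 2)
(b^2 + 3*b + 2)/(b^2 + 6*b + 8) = (b + 1)/(b + 4)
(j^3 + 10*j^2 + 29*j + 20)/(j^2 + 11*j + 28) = (j^2 + 6*j + 5)/(j + 7)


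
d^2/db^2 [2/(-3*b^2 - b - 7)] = 4*(9*b^2 + 3*b - (6*b + 1)^2 + 21)/(3*b^2 + b + 7)^3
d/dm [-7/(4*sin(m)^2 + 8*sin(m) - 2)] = 14*(sin(m) + 1)*cos(m)/(4*sin(m) - cos(2*m))^2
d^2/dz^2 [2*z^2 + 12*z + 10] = 4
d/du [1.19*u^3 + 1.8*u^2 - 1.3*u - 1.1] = 3.57*u^2 + 3.6*u - 1.3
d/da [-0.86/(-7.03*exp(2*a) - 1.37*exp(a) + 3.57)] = (-12.0916*exp(a) - 1.1782)*exp(a)/(7.03*exp(2*a) + 1.37*exp(a) - 3.57)^2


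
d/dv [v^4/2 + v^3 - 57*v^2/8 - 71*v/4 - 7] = 2*v^3 + 3*v^2 - 57*v/4 - 71/4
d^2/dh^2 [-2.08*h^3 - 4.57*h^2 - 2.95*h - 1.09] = -12.48*h - 9.14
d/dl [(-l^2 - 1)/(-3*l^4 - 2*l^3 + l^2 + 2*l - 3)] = 2*(l*(3*l^4 + 2*l^3 - l^2 - 2*l + 3) - (l^2 + 1)*(6*l^3 + 3*l^2 - l - 1))/(3*l^4 + 2*l^3 - l^2 - 2*l + 3)^2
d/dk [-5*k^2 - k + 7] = -10*k - 1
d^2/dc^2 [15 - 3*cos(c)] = 3*cos(c)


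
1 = 1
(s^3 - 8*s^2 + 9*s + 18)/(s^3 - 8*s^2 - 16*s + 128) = (s^3 - 8*s^2 + 9*s + 18)/(s^3 - 8*s^2 - 16*s + 128)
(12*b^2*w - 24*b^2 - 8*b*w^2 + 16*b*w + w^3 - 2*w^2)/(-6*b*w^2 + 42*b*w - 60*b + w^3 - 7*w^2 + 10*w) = (-2*b + w)/(w - 5)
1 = 1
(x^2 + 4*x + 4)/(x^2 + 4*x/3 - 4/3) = 3*(x + 2)/(3*x - 2)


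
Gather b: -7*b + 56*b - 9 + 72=49*b + 63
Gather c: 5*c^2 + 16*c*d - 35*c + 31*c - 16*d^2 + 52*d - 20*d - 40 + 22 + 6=5*c^2 + c*(16*d - 4) - 16*d^2 + 32*d - 12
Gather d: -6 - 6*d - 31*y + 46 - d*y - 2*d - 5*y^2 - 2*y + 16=d*(-y - 8) - 5*y^2 - 33*y + 56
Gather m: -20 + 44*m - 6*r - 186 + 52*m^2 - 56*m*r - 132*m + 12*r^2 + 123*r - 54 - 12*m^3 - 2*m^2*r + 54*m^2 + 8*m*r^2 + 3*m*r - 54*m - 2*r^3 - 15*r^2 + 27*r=-12*m^3 + m^2*(106 - 2*r) + m*(8*r^2 - 53*r - 142) - 2*r^3 - 3*r^2 + 144*r - 260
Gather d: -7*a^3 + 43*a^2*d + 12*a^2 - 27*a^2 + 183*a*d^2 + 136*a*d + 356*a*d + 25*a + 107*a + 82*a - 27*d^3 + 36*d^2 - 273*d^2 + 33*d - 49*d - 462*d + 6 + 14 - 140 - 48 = -7*a^3 - 15*a^2 + 214*a - 27*d^3 + d^2*(183*a - 237) + d*(43*a^2 + 492*a - 478) - 168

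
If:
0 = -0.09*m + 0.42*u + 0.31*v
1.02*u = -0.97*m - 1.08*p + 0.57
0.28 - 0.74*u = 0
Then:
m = 3.44444444444444*v + 1.76576576576577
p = -3.09362139917695*v - 1.4154988321655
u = 0.38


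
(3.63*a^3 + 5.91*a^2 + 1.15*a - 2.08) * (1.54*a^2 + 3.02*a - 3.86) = 5.5902*a^5 + 20.064*a^4 + 5.6074*a^3 - 22.5428*a^2 - 10.7206*a + 8.0288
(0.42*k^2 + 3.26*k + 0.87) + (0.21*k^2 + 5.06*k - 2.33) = 0.63*k^2 + 8.32*k - 1.46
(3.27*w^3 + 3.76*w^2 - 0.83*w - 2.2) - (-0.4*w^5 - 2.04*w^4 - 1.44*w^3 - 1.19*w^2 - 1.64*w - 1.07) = 0.4*w^5 + 2.04*w^4 + 4.71*w^3 + 4.95*w^2 + 0.81*w - 1.13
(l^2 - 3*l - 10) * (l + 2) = l^3 - l^2 - 16*l - 20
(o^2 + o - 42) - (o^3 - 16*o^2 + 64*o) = -o^3 + 17*o^2 - 63*o - 42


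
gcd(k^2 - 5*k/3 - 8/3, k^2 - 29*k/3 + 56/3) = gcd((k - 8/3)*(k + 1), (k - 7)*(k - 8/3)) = k - 8/3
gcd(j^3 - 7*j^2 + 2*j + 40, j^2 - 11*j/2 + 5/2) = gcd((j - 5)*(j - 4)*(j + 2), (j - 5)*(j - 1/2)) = j - 5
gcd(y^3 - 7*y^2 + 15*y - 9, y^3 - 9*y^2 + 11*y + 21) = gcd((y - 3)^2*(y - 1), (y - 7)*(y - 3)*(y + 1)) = y - 3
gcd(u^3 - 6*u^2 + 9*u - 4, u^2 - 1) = u - 1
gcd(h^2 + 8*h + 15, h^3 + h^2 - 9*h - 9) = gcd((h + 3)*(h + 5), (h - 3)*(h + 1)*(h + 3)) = h + 3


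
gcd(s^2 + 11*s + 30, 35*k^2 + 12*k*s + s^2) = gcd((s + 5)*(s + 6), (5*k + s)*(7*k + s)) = 1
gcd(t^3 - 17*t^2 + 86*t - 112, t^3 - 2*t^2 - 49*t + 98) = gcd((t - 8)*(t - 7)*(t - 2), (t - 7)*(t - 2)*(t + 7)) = t^2 - 9*t + 14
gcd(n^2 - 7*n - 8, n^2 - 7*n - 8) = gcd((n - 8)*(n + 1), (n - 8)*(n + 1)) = n^2 - 7*n - 8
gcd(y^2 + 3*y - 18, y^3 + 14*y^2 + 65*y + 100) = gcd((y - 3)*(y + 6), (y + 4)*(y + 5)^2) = 1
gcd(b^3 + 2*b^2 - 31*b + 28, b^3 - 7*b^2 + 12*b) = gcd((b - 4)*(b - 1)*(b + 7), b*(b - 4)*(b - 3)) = b - 4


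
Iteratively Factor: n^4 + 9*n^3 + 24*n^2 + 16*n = (n + 4)*(n^3 + 5*n^2 + 4*n) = (n + 4)^2*(n^2 + n) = n*(n + 4)^2*(n + 1)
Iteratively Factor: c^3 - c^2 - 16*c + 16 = (c - 1)*(c^2 - 16) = (c - 1)*(c + 4)*(c - 4)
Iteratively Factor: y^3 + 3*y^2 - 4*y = (y)*(y^2 + 3*y - 4) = y*(y + 4)*(y - 1)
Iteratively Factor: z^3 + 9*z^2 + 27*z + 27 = (z + 3)*(z^2 + 6*z + 9) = (z + 3)^2*(z + 3)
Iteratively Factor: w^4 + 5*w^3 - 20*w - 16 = (w + 4)*(w^3 + w^2 - 4*w - 4) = (w - 2)*(w + 4)*(w^2 + 3*w + 2) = (w - 2)*(w + 2)*(w + 4)*(w + 1)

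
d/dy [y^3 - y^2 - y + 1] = 3*y^2 - 2*y - 1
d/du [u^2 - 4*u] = 2*u - 4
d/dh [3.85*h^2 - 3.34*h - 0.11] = 7.7*h - 3.34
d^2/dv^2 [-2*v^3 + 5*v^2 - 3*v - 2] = 10 - 12*v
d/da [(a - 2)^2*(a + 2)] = (a - 2)*(3*a + 2)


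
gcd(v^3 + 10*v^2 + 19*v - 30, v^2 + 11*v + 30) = v^2 + 11*v + 30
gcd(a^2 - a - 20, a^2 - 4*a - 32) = a + 4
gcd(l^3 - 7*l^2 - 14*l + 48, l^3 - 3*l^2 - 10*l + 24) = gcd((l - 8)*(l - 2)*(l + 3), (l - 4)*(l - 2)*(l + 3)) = l^2 + l - 6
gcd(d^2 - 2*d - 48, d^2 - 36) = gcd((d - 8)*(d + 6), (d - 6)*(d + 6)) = d + 6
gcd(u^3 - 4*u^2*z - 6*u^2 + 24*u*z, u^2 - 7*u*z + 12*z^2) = -u + 4*z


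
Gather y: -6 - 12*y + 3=-12*y - 3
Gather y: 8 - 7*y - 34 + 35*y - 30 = 28*y - 56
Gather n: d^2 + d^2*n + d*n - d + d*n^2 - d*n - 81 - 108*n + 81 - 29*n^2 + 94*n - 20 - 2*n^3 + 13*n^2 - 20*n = d^2 - d - 2*n^3 + n^2*(d - 16) + n*(d^2 - 34) - 20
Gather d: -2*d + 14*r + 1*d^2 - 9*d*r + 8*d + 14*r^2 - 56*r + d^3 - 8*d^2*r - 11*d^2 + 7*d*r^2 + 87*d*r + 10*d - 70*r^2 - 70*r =d^3 + d^2*(-8*r - 10) + d*(7*r^2 + 78*r + 16) - 56*r^2 - 112*r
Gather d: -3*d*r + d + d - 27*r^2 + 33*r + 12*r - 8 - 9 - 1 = d*(2 - 3*r) - 27*r^2 + 45*r - 18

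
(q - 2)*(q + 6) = q^2 + 4*q - 12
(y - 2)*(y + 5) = y^2 + 3*y - 10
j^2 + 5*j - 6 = (j - 1)*(j + 6)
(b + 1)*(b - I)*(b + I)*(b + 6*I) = b^4 + b^3 + 6*I*b^3 + b^2 + 6*I*b^2 + b + 6*I*b + 6*I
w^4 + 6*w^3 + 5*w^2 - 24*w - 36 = (w - 2)*(w + 2)*(w + 3)^2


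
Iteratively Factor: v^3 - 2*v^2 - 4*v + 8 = (v + 2)*(v^2 - 4*v + 4) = (v - 2)*(v + 2)*(v - 2)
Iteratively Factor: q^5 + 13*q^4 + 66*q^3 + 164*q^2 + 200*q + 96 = (q + 4)*(q^4 + 9*q^3 + 30*q^2 + 44*q + 24) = (q + 2)*(q + 4)*(q^3 + 7*q^2 + 16*q + 12) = (q + 2)*(q + 3)*(q + 4)*(q^2 + 4*q + 4) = (q + 2)^2*(q + 3)*(q + 4)*(q + 2)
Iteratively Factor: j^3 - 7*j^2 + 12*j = (j - 4)*(j^2 - 3*j) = (j - 4)*(j - 3)*(j)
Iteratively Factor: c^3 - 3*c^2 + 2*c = (c - 2)*(c^2 - c) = c*(c - 2)*(c - 1)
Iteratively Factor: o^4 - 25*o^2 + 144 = (o - 3)*(o^3 + 3*o^2 - 16*o - 48) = (o - 4)*(o - 3)*(o^2 + 7*o + 12) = (o - 4)*(o - 3)*(o + 3)*(o + 4)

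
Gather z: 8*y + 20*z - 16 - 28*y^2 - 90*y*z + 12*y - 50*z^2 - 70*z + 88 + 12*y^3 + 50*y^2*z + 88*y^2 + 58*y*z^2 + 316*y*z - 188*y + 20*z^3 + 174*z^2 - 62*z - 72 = 12*y^3 + 60*y^2 - 168*y + 20*z^3 + z^2*(58*y + 124) + z*(50*y^2 + 226*y - 112)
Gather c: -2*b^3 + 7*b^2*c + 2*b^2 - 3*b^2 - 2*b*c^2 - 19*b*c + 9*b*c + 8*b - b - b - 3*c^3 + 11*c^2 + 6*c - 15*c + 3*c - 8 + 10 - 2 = -2*b^3 - b^2 + 6*b - 3*c^3 + c^2*(11 - 2*b) + c*(7*b^2 - 10*b - 6)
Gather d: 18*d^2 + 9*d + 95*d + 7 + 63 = 18*d^2 + 104*d + 70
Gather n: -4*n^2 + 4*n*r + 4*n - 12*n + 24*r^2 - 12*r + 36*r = -4*n^2 + n*(4*r - 8) + 24*r^2 + 24*r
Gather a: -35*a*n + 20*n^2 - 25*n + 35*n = -35*a*n + 20*n^2 + 10*n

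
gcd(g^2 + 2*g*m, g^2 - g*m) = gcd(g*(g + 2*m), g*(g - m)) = g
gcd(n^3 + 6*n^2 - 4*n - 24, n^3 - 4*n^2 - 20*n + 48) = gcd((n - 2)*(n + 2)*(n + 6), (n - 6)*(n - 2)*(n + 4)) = n - 2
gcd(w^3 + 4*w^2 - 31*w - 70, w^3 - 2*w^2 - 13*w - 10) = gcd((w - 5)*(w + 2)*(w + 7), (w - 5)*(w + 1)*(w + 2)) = w^2 - 3*w - 10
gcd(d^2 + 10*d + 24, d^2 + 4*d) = d + 4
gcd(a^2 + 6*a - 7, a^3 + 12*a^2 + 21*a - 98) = a + 7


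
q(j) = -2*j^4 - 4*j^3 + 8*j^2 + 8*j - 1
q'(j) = -8*j^3 - 12*j^2 + 16*j + 8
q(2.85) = -137.77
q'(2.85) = -229.06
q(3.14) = -215.26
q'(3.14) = -307.75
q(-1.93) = 14.37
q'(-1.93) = -10.07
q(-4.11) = -191.72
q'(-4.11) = 294.95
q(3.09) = -200.24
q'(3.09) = -293.17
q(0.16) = 0.47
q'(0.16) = 10.22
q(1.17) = 9.16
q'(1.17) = -2.52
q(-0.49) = -2.64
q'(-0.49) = -1.78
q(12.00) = -47137.00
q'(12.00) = -15352.00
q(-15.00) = -86071.00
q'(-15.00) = 24068.00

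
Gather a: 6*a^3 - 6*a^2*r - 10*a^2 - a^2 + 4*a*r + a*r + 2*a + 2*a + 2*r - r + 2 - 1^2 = 6*a^3 + a^2*(-6*r - 11) + a*(5*r + 4) + r + 1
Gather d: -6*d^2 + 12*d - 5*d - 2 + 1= -6*d^2 + 7*d - 1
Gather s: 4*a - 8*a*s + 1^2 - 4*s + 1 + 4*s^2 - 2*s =4*a + 4*s^2 + s*(-8*a - 6) + 2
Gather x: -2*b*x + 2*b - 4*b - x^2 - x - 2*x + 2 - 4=-2*b - x^2 + x*(-2*b - 3) - 2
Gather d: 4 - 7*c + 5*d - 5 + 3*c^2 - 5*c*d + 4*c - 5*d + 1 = 3*c^2 - 5*c*d - 3*c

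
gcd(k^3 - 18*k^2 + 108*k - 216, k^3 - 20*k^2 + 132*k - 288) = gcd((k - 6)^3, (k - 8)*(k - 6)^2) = k^2 - 12*k + 36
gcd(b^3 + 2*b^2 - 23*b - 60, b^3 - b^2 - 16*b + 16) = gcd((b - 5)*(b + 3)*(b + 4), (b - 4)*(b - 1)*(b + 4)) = b + 4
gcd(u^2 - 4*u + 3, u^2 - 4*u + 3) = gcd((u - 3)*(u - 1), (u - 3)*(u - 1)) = u^2 - 4*u + 3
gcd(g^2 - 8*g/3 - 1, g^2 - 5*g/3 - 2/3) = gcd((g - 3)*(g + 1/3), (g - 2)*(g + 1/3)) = g + 1/3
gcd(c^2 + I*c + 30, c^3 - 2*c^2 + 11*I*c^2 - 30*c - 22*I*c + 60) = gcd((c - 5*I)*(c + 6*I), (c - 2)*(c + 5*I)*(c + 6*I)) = c + 6*I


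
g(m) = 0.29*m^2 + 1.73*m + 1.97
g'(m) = 0.58*m + 1.73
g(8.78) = 39.52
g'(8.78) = 6.82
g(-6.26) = 2.50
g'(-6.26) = -1.90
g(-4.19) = -0.19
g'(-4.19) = -0.70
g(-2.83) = -0.60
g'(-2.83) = 0.09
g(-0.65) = 0.97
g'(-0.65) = 1.35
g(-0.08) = 1.83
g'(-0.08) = 1.68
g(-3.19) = -0.60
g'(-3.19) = -0.12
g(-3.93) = -0.35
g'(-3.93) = -0.55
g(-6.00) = 2.03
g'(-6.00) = -1.75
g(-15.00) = 41.27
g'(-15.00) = -6.97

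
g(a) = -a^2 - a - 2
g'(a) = -2*a - 1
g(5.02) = -32.22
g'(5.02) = -11.04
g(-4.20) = -15.44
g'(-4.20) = 7.40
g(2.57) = -11.17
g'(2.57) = -6.14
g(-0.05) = -1.95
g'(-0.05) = -0.90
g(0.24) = -2.30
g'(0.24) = -1.48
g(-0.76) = -1.82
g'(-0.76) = 0.52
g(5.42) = -36.80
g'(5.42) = -11.84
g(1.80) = -7.04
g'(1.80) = -4.60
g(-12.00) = -134.00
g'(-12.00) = 23.00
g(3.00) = -14.00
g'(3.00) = -7.00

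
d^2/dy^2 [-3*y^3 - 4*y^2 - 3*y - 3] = -18*y - 8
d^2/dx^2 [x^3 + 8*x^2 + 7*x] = 6*x + 16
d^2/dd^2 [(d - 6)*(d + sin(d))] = (6 - d)*sin(d) + 2*cos(d) + 2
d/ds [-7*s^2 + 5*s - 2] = 5 - 14*s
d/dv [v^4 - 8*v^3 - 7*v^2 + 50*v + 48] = 4*v^3 - 24*v^2 - 14*v + 50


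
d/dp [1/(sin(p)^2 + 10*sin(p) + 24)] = -2*(sin(p) + 5)*cos(p)/(sin(p)^2 + 10*sin(p) + 24)^2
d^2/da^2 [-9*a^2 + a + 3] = -18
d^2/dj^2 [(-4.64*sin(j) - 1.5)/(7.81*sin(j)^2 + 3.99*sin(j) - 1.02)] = (283.021904*sin(j)^5 + 221.385384*sin(j)^4 - 204.03625*sin(j)^3 - 458.403678*sin(j)^2 - 491.303952*sin(j) - 109.426644)/(7.81*sin(j)^2 + 3.99*sin(j) - 1.02)^3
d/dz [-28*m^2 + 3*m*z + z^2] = 3*m + 2*z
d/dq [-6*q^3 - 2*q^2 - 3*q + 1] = -18*q^2 - 4*q - 3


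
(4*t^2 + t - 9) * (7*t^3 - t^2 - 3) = 28*t^5 + 3*t^4 - 64*t^3 - 3*t^2 - 3*t + 27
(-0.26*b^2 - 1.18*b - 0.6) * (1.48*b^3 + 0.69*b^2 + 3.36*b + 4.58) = -0.3848*b^5 - 1.9258*b^4 - 2.5758*b^3 - 5.5696*b^2 - 7.4204*b - 2.748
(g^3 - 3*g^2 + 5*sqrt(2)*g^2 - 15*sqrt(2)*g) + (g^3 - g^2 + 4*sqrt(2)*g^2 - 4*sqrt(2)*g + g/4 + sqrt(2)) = 2*g^3 - 4*g^2 + 9*sqrt(2)*g^2 - 19*sqrt(2)*g + g/4 + sqrt(2)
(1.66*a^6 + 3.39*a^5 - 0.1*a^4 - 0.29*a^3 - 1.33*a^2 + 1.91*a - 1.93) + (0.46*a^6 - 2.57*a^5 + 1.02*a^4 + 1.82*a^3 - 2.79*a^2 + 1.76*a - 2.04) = 2.12*a^6 + 0.82*a^5 + 0.92*a^4 + 1.53*a^3 - 4.12*a^2 + 3.67*a - 3.97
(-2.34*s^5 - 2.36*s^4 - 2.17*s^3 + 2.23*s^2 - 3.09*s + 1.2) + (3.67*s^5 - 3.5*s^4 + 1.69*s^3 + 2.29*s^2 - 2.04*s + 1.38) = 1.33*s^5 - 5.86*s^4 - 0.48*s^3 + 4.52*s^2 - 5.13*s + 2.58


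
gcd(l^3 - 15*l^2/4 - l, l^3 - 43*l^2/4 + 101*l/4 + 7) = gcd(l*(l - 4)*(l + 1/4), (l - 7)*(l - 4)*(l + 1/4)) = l^2 - 15*l/4 - 1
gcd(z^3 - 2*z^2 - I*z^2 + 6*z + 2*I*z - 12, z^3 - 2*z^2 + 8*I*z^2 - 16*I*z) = z - 2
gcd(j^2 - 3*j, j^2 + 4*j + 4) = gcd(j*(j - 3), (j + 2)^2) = 1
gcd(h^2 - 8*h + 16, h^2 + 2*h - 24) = h - 4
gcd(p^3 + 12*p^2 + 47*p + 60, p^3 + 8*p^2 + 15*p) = p^2 + 8*p + 15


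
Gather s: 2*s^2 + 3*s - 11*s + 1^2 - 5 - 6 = 2*s^2 - 8*s - 10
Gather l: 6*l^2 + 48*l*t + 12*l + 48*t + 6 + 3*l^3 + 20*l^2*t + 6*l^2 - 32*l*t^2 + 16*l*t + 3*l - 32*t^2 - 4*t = 3*l^3 + l^2*(20*t + 12) + l*(-32*t^2 + 64*t + 15) - 32*t^2 + 44*t + 6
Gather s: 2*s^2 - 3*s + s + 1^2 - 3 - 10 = 2*s^2 - 2*s - 12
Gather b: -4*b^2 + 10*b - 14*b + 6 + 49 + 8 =-4*b^2 - 4*b + 63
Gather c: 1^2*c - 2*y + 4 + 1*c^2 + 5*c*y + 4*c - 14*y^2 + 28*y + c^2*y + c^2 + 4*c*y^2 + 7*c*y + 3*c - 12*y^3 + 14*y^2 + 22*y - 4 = c^2*(y + 2) + c*(4*y^2 + 12*y + 8) - 12*y^3 + 48*y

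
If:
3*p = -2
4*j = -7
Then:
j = -7/4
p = -2/3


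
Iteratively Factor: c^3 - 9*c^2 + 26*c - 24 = (c - 4)*(c^2 - 5*c + 6) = (c - 4)*(c - 3)*(c - 2)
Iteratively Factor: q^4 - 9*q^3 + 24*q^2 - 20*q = (q - 2)*(q^3 - 7*q^2 + 10*q) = (q - 2)^2*(q^2 - 5*q) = q*(q - 2)^2*(q - 5)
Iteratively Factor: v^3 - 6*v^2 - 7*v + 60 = (v - 4)*(v^2 - 2*v - 15) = (v - 5)*(v - 4)*(v + 3)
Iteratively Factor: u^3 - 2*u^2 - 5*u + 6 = (u + 2)*(u^2 - 4*u + 3) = (u - 1)*(u + 2)*(u - 3)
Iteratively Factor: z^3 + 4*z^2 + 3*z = (z)*(z^2 + 4*z + 3) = z*(z + 1)*(z + 3)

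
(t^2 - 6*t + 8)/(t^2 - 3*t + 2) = (t - 4)/(t - 1)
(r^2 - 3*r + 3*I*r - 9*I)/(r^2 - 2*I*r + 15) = (r - 3)/(r - 5*I)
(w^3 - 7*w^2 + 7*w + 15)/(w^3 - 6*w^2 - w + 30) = (w + 1)/(w + 2)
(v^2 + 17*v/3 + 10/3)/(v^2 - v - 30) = (v + 2/3)/(v - 6)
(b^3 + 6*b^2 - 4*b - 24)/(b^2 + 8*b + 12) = b - 2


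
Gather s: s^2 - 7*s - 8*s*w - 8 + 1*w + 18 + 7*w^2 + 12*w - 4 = s^2 + s*(-8*w - 7) + 7*w^2 + 13*w + 6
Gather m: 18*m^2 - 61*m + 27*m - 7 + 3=18*m^2 - 34*m - 4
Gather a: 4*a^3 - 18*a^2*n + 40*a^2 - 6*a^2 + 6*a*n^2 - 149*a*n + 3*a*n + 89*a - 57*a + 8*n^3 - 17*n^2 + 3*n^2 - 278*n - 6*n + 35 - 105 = 4*a^3 + a^2*(34 - 18*n) + a*(6*n^2 - 146*n + 32) + 8*n^3 - 14*n^2 - 284*n - 70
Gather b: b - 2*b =-b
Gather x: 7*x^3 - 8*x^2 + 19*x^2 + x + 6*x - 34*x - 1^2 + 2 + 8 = 7*x^3 + 11*x^2 - 27*x + 9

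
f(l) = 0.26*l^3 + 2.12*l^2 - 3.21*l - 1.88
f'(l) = 0.78*l^2 + 4.24*l - 3.21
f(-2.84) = 18.38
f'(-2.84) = -8.96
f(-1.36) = 5.75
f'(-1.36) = -7.53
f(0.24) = -2.52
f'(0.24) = -2.15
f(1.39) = -1.55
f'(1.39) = 4.19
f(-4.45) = 31.47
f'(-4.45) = -6.63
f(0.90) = -2.86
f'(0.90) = 1.24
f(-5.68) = 37.10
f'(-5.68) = -2.13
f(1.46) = -1.24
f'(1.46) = 4.64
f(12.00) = 714.16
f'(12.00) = 159.99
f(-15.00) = -354.23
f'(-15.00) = 108.69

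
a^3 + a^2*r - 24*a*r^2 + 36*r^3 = (a - 3*r)*(a - 2*r)*(a + 6*r)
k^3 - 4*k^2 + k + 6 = (k - 3)*(k - 2)*(k + 1)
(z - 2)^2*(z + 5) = z^3 + z^2 - 16*z + 20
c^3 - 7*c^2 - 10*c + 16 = (c - 8)*(c - 1)*(c + 2)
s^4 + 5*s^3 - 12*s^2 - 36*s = s*(s - 3)*(s + 2)*(s + 6)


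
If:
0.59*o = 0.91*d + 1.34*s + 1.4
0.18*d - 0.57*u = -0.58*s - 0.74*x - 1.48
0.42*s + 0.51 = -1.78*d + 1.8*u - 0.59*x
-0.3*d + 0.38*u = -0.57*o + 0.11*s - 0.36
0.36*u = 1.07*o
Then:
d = -0.47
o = -0.35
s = -0.88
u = -1.05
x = -2.00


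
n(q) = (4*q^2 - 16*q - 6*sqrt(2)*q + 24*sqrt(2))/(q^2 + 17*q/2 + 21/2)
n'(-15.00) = 1.06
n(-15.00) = 12.05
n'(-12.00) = 2.79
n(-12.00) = 17.21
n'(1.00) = -1.18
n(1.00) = 0.67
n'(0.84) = -1.46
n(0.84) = 0.88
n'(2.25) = -0.18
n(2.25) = -0.03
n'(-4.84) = 14.34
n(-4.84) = -34.12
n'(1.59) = -0.53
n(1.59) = 0.19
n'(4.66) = 0.15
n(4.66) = 0.09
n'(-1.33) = -498.95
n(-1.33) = 76.34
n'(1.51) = -0.59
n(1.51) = 0.24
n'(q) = (-2*q - 17/2)*(4*q^2 - 16*q - 6*sqrt(2)*q + 24*sqrt(2))/(q^2 + 17*q/2 + 21/2)^2 + (8*q - 16 - 6*sqrt(2))/(q^2 + 17*q/2 + 21/2)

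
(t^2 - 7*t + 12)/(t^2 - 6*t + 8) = (t - 3)/(t - 2)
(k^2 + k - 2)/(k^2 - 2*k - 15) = (-k^2 - k + 2)/(-k^2 + 2*k + 15)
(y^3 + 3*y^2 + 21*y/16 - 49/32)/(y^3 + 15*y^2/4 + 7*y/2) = (8*y^2 + 10*y - 7)/(8*y*(y + 2))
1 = 1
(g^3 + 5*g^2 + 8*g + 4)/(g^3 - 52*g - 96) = (g^2 + 3*g + 2)/(g^2 - 2*g - 48)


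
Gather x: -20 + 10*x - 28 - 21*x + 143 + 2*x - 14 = 81 - 9*x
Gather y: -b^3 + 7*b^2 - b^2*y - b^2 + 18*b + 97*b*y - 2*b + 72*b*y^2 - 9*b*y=-b^3 + 6*b^2 + 72*b*y^2 + 16*b + y*(-b^2 + 88*b)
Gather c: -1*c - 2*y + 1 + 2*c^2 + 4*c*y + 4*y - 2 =2*c^2 + c*(4*y - 1) + 2*y - 1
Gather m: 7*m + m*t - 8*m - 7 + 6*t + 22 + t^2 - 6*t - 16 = m*(t - 1) + t^2 - 1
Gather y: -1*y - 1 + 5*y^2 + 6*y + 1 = 5*y^2 + 5*y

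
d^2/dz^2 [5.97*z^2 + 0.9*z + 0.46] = 11.9400000000000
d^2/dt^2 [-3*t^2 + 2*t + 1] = -6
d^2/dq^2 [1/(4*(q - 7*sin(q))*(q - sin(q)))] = (-2*q^3*sin(q) - 9*q^2*sin(q)^2 - 12*q^2*cos(q) + 30*q^2 + 42*q*sin(q)^3 + 60*q*sin(q)*cos(q) - 96*q*sin(q) - 49*sin(q)^4 - 84*sin(q)^2*cos(q) + 102*sin(q)^2)/((q - 7*sin(q))^3*(q - sin(q))^3)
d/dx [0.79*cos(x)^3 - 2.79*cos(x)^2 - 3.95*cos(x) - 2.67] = (-2.37*cos(x)^2 + 5.58*cos(x) + 3.95)*sin(x)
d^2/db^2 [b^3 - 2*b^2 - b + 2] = 6*b - 4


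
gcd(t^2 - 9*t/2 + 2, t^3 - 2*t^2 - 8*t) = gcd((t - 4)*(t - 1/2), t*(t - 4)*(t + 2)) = t - 4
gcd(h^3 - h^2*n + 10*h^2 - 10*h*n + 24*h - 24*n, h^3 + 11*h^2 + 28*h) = h + 4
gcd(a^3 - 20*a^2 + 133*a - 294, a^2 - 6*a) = a - 6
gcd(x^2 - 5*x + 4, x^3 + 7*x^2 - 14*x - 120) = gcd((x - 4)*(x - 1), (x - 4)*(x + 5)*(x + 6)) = x - 4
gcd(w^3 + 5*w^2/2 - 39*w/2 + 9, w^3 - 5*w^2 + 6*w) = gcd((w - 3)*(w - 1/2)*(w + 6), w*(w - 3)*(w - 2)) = w - 3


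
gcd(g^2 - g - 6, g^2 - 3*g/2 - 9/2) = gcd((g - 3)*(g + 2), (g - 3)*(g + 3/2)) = g - 3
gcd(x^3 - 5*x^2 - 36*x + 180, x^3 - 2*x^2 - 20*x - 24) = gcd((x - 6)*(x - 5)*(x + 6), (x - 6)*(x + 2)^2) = x - 6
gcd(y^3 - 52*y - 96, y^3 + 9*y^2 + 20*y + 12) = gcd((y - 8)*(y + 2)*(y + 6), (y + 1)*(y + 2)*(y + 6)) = y^2 + 8*y + 12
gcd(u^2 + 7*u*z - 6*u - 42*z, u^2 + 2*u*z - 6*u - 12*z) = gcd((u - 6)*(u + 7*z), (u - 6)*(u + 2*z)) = u - 6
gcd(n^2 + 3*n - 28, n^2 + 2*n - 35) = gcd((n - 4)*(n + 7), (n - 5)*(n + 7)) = n + 7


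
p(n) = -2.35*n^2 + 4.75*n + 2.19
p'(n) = 4.75 - 4.7*n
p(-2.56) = -25.37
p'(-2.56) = 16.78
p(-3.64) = -46.24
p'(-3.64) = 21.86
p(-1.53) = -10.58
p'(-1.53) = 11.94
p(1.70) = 3.47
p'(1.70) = -3.24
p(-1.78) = -13.71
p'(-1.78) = 13.12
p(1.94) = 2.56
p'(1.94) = -4.37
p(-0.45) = -0.42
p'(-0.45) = 6.86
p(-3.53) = -43.86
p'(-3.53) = 21.34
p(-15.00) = -597.81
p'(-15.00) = 75.25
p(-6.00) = -110.91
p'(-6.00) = 32.95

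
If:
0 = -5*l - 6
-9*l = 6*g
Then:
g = 9/5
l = -6/5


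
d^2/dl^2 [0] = 0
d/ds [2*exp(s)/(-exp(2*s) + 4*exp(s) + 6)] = 2*(exp(2*s) + 6)*exp(s)/(exp(4*s) - 8*exp(3*s) + 4*exp(2*s) + 48*exp(s) + 36)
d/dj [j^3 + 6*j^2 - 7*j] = 3*j^2 + 12*j - 7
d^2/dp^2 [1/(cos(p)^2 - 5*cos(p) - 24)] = (4*sin(p)^4 - 123*sin(p)^2 - 405*cos(p)/4 - 15*cos(3*p)/4 + 21)/(sin(p)^2 + 5*cos(p) + 23)^3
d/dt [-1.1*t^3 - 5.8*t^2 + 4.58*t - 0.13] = -3.3*t^2 - 11.6*t + 4.58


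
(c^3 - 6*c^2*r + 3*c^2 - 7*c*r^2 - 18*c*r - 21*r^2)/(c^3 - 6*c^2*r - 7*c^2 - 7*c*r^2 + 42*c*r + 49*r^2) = (c + 3)/(c - 7)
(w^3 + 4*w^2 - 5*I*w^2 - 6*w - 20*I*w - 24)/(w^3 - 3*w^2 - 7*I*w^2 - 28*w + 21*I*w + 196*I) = (w^2 - 5*I*w - 6)/(w^2 - 7*w*(1 + I) + 49*I)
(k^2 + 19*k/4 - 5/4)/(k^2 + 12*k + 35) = (k - 1/4)/(k + 7)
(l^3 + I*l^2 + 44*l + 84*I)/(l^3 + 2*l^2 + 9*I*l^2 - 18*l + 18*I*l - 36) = (l^2 - 5*I*l + 14)/(l^2 + l*(2 + 3*I) + 6*I)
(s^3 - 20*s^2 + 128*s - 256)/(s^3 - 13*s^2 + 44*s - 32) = (s - 8)/(s - 1)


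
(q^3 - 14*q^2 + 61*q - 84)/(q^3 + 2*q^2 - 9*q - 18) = (q^2 - 11*q + 28)/(q^2 + 5*q + 6)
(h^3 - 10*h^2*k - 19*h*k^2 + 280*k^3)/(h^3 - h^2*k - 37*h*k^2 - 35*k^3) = (h - 8*k)/(h + k)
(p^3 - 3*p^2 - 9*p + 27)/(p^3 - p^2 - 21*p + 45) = (p + 3)/(p + 5)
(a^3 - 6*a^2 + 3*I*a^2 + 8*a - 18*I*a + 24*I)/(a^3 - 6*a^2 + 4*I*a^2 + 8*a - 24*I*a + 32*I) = (a + 3*I)/(a + 4*I)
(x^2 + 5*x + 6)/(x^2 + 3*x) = (x + 2)/x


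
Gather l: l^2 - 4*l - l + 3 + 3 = l^2 - 5*l + 6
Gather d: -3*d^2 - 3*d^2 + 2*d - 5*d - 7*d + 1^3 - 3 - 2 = -6*d^2 - 10*d - 4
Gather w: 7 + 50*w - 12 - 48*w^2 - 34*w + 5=-48*w^2 + 16*w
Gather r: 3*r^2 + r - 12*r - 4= 3*r^2 - 11*r - 4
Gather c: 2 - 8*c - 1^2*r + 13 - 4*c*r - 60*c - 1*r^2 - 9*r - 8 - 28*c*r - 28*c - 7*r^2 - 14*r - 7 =c*(-32*r - 96) - 8*r^2 - 24*r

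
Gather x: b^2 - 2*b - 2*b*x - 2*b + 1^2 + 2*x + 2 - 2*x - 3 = b^2 - 2*b*x - 4*b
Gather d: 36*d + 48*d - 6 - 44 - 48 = 84*d - 98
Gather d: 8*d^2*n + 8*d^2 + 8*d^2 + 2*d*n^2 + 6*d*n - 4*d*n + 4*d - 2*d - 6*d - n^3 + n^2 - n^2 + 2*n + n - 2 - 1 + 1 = d^2*(8*n + 16) + d*(2*n^2 + 2*n - 4) - n^3 + 3*n - 2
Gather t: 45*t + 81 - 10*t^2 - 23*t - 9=-10*t^2 + 22*t + 72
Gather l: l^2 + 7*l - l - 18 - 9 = l^2 + 6*l - 27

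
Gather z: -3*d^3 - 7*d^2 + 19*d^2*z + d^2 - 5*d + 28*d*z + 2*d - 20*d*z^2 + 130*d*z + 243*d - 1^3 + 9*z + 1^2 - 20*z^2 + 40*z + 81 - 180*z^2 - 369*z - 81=-3*d^3 - 6*d^2 + 240*d + z^2*(-20*d - 200) + z*(19*d^2 + 158*d - 320)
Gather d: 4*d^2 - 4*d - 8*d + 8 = 4*d^2 - 12*d + 8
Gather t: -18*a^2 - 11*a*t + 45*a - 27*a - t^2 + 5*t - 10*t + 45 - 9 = -18*a^2 + 18*a - t^2 + t*(-11*a - 5) + 36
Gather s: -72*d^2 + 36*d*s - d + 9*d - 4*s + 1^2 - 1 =-72*d^2 + 8*d + s*(36*d - 4)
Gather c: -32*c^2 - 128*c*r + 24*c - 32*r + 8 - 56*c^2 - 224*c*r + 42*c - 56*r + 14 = -88*c^2 + c*(66 - 352*r) - 88*r + 22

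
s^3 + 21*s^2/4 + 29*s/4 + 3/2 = (s + 1/4)*(s + 2)*(s + 3)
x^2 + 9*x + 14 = (x + 2)*(x + 7)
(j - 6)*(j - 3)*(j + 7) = j^3 - 2*j^2 - 45*j + 126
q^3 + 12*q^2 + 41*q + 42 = (q + 2)*(q + 3)*(q + 7)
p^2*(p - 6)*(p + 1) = p^4 - 5*p^3 - 6*p^2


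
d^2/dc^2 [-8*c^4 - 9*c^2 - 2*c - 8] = -96*c^2 - 18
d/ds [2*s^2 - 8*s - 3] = 4*s - 8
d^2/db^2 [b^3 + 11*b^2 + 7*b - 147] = 6*b + 22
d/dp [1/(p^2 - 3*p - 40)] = (3 - 2*p)/(-p^2 + 3*p + 40)^2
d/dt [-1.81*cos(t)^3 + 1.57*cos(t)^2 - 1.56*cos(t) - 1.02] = (5.43*cos(t)^2 - 3.14*cos(t) + 1.56)*sin(t)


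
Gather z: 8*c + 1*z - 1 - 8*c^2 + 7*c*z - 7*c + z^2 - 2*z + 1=-8*c^2 + c + z^2 + z*(7*c - 1)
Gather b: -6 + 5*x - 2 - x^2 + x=-x^2 + 6*x - 8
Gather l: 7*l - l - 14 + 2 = 6*l - 12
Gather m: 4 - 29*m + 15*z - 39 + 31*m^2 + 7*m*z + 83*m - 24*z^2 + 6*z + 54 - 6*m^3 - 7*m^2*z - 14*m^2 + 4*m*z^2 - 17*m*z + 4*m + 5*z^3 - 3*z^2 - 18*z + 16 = -6*m^3 + m^2*(17 - 7*z) + m*(4*z^2 - 10*z + 58) + 5*z^3 - 27*z^2 + 3*z + 35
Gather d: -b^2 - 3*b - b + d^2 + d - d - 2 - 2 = -b^2 - 4*b + d^2 - 4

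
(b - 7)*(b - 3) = b^2 - 10*b + 21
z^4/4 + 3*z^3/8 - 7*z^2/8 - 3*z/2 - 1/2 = (z/4 + 1/4)*(z - 2)*(z + 1/2)*(z + 2)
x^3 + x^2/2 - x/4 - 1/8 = (x - 1/2)*(x + 1/2)^2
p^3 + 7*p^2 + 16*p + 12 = (p + 2)^2*(p + 3)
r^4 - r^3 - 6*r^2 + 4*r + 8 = (r - 2)^2*(r + 1)*(r + 2)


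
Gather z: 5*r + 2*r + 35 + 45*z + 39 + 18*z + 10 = 7*r + 63*z + 84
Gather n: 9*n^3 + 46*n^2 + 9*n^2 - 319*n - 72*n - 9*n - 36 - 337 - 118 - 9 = 9*n^3 + 55*n^2 - 400*n - 500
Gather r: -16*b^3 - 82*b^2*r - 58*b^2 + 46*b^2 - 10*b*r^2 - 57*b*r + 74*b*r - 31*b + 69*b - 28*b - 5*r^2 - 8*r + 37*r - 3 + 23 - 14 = -16*b^3 - 12*b^2 + 10*b + r^2*(-10*b - 5) + r*(-82*b^2 + 17*b + 29) + 6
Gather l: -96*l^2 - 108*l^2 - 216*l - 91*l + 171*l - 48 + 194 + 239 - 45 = -204*l^2 - 136*l + 340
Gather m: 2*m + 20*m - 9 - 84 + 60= 22*m - 33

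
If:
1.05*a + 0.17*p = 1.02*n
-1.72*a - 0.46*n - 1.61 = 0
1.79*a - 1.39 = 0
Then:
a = 0.78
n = -6.40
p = -43.22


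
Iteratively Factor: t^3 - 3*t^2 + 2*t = (t - 1)*(t^2 - 2*t) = (t - 2)*(t - 1)*(t)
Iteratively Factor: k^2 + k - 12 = (k - 3)*(k + 4)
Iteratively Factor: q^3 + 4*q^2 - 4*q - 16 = (q + 2)*(q^2 + 2*q - 8) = (q + 2)*(q + 4)*(q - 2)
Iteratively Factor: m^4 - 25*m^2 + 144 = (m - 3)*(m^3 + 3*m^2 - 16*m - 48) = (m - 3)*(m + 4)*(m^2 - m - 12) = (m - 3)*(m + 3)*(m + 4)*(m - 4)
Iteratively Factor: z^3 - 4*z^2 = (z)*(z^2 - 4*z) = z^2*(z - 4)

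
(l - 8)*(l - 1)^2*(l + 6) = l^4 - 4*l^3 - 43*l^2 + 94*l - 48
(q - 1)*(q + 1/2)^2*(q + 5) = q^4 + 5*q^3 - 3*q^2/4 - 4*q - 5/4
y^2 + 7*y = y*(y + 7)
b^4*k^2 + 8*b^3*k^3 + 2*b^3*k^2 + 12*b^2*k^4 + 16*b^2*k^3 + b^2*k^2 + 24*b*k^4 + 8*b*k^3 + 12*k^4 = (b + 2*k)*(b + 6*k)*(b*k + k)^2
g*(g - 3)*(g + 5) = g^3 + 2*g^2 - 15*g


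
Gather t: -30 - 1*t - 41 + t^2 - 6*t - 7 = t^2 - 7*t - 78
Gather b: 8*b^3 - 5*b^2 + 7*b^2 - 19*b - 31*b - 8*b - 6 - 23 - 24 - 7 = 8*b^3 + 2*b^2 - 58*b - 60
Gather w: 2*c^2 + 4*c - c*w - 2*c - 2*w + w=2*c^2 + 2*c + w*(-c - 1)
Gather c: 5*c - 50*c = -45*c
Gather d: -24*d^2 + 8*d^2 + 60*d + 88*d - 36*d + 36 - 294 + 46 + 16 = -16*d^2 + 112*d - 196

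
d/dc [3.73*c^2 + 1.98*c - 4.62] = 7.46*c + 1.98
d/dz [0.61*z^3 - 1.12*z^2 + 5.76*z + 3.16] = 1.83*z^2 - 2.24*z + 5.76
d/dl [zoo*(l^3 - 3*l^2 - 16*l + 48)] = zoo*(l^2 + l + 1)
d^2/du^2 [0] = 0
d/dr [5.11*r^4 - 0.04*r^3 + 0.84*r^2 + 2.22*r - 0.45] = 20.44*r^3 - 0.12*r^2 + 1.68*r + 2.22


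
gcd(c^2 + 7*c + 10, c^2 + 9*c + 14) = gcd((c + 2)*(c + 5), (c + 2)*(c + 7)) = c + 2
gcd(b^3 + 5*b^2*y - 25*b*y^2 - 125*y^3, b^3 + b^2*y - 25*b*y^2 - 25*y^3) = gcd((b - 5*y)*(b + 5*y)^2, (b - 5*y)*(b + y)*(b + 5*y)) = -b^2 + 25*y^2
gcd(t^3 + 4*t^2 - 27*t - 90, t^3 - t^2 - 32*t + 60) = t^2 + t - 30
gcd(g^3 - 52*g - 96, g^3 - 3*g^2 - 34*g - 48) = g^2 - 6*g - 16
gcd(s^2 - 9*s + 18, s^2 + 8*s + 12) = 1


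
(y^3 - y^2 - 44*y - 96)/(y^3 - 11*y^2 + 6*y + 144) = (y + 4)/(y - 6)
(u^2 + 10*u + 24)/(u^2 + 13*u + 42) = (u + 4)/(u + 7)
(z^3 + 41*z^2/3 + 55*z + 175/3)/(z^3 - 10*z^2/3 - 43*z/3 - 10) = (z^2 + 12*z + 35)/(z^2 - 5*z - 6)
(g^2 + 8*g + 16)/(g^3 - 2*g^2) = (g^2 + 8*g + 16)/(g^2*(g - 2))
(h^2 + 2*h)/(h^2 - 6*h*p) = (h + 2)/(h - 6*p)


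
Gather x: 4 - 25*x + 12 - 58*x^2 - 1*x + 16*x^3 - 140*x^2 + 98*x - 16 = 16*x^3 - 198*x^2 + 72*x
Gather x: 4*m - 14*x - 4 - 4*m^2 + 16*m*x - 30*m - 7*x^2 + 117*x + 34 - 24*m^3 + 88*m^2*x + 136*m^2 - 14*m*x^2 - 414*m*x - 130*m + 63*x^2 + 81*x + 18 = -24*m^3 + 132*m^2 - 156*m + x^2*(56 - 14*m) + x*(88*m^2 - 398*m + 184) + 48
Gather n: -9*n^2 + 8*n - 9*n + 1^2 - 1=-9*n^2 - n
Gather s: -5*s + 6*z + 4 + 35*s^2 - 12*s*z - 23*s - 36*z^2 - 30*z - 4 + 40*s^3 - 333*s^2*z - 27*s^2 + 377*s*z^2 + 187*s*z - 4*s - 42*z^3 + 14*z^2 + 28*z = 40*s^3 + s^2*(8 - 333*z) + s*(377*z^2 + 175*z - 32) - 42*z^3 - 22*z^2 + 4*z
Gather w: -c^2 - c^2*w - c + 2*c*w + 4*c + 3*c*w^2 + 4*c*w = -c^2 + 3*c*w^2 + 3*c + w*(-c^2 + 6*c)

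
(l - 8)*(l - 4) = l^2 - 12*l + 32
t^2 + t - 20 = (t - 4)*(t + 5)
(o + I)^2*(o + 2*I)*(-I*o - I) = -I*o^4 + 4*o^3 - I*o^3 + 4*o^2 + 5*I*o^2 - 2*o + 5*I*o - 2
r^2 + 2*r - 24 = (r - 4)*(r + 6)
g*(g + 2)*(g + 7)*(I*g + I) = I*g^4 + 10*I*g^3 + 23*I*g^2 + 14*I*g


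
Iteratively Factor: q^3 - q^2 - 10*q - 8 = (q - 4)*(q^2 + 3*q + 2) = (q - 4)*(q + 2)*(q + 1)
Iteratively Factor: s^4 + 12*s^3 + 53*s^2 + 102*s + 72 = (s + 3)*(s^3 + 9*s^2 + 26*s + 24) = (s + 2)*(s + 3)*(s^2 + 7*s + 12) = (s + 2)*(s + 3)*(s + 4)*(s + 3)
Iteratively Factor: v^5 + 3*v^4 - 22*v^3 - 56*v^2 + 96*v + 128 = (v + 4)*(v^4 - v^3 - 18*v^2 + 16*v + 32) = (v + 4)^2*(v^3 - 5*v^2 + 2*v + 8) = (v - 2)*(v + 4)^2*(v^2 - 3*v - 4) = (v - 2)*(v + 1)*(v + 4)^2*(v - 4)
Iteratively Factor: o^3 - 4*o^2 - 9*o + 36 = (o - 3)*(o^2 - o - 12) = (o - 4)*(o - 3)*(o + 3)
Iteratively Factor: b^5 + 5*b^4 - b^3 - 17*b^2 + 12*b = (b - 1)*(b^4 + 6*b^3 + 5*b^2 - 12*b) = (b - 1)*(b + 4)*(b^3 + 2*b^2 - 3*b) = (b - 1)^2*(b + 4)*(b^2 + 3*b) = (b - 1)^2*(b + 3)*(b + 4)*(b)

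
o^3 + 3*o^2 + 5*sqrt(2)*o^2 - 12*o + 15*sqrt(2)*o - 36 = (o + 3)*(o - sqrt(2))*(o + 6*sqrt(2))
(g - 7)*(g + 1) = g^2 - 6*g - 7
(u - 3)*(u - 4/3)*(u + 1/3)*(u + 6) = u^4 + 2*u^3 - 193*u^2/9 + 50*u/3 + 8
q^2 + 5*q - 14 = (q - 2)*(q + 7)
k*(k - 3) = k^2 - 3*k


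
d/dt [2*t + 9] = 2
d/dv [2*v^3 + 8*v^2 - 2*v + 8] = 6*v^2 + 16*v - 2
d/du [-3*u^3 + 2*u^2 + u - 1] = -9*u^2 + 4*u + 1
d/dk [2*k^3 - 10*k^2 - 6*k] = 6*k^2 - 20*k - 6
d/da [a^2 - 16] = 2*a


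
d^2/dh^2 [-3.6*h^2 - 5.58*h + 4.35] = -7.20000000000000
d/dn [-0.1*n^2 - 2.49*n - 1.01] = -0.2*n - 2.49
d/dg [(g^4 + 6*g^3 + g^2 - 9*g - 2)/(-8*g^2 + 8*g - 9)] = (-16*g^5 - 24*g^4 + 60*g^3 - 226*g^2 - 50*g + 97)/(64*g^4 - 128*g^3 + 208*g^2 - 144*g + 81)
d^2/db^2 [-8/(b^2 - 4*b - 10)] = 16*(-b^2 + 4*b + 4*(b - 2)^2 + 10)/(-b^2 + 4*b + 10)^3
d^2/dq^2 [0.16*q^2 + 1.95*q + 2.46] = 0.320000000000000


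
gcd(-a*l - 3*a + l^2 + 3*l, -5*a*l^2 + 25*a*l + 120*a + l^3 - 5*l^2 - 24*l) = l + 3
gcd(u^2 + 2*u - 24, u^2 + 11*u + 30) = u + 6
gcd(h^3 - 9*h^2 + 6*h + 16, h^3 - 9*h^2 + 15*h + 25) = h + 1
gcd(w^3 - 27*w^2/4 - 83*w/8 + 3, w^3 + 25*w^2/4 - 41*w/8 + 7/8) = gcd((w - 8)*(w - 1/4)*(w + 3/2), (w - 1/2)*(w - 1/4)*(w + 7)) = w - 1/4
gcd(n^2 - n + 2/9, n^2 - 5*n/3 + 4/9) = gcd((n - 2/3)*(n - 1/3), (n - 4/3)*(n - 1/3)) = n - 1/3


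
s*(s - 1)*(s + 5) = s^3 + 4*s^2 - 5*s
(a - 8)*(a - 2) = a^2 - 10*a + 16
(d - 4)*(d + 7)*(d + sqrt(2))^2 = d^4 + 2*sqrt(2)*d^3 + 3*d^3 - 26*d^2 + 6*sqrt(2)*d^2 - 56*sqrt(2)*d + 6*d - 56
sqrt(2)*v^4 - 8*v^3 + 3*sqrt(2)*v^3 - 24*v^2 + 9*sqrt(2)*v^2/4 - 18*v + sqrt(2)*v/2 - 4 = (v + 1/2)*(v + 2)*(v - 4*sqrt(2))*(sqrt(2)*v + sqrt(2)/2)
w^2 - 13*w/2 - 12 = (w - 8)*(w + 3/2)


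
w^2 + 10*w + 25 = (w + 5)^2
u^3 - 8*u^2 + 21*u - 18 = (u - 3)^2*(u - 2)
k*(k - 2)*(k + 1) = k^3 - k^2 - 2*k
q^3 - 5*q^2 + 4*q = q*(q - 4)*(q - 1)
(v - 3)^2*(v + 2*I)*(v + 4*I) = v^4 - 6*v^3 + 6*I*v^3 + v^2 - 36*I*v^2 + 48*v + 54*I*v - 72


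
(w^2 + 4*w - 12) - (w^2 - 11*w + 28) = 15*w - 40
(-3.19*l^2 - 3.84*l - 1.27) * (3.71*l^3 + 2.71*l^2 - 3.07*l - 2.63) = -11.8349*l^5 - 22.8913*l^4 - 5.3248*l^3 + 16.7368*l^2 + 13.9981*l + 3.3401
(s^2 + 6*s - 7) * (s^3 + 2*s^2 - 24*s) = s^5 + 8*s^4 - 19*s^3 - 158*s^2 + 168*s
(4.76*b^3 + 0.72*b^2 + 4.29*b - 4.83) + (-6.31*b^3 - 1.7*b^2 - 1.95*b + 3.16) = -1.55*b^3 - 0.98*b^2 + 2.34*b - 1.67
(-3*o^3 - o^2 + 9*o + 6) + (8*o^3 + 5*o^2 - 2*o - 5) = 5*o^3 + 4*o^2 + 7*o + 1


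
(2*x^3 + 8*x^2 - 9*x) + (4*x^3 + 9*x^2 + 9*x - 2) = 6*x^3 + 17*x^2 - 2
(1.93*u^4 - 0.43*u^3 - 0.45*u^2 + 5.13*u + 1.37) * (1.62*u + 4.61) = 3.1266*u^5 + 8.2007*u^4 - 2.7113*u^3 + 6.2361*u^2 + 25.8687*u + 6.3157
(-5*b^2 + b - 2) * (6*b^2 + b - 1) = -30*b^4 + b^3 - 6*b^2 - 3*b + 2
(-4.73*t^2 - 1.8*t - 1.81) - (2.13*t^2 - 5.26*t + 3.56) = -6.86*t^2 + 3.46*t - 5.37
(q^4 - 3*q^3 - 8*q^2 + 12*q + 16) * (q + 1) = q^5 - 2*q^4 - 11*q^3 + 4*q^2 + 28*q + 16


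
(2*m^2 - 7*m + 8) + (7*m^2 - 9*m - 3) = 9*m^2 - 16*m + 5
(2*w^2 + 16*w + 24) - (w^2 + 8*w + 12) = w^2 + 8*w + 12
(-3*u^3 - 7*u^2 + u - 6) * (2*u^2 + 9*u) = -6*u^5 - 41*u^4 - 61*u^3 - 3*u^2 - 54*u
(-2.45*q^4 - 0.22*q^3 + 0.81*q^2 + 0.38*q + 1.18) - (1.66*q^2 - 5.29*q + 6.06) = -2.45*q^4 - 0.22*q^3 - 0.85*q^2 + 5.67*q - 4.88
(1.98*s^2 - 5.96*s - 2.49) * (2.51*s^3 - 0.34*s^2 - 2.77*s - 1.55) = 4.9698*s^5 - 15.6328*s^4 - 9.7081*s^3 + 14.2868*s^2 + 16.1353*s + 3.8595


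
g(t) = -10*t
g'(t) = -10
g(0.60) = -6.00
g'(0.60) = -10.00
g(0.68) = -6.80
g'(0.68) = -10.00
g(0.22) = -2.20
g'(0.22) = -10.00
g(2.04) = -20.40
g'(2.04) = -10.00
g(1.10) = -11.00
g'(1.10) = -10.00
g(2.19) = -21.90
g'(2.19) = -10.00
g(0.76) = -7.60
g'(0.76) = -10.00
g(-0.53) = 5.30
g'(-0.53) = -10.00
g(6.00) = -60.00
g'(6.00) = -10.00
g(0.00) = 0.00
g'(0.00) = -10.00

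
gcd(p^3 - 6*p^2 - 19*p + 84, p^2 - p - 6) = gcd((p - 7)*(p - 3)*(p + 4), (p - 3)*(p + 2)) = p - 3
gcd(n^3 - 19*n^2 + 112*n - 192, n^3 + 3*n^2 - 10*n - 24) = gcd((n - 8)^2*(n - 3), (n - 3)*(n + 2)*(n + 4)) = n - 3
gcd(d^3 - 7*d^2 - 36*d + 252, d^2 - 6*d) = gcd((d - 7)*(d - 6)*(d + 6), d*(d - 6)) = d - 6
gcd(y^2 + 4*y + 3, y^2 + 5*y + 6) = y + 3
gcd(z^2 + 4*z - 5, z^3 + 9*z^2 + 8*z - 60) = z + 5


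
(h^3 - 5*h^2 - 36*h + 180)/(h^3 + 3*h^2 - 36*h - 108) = (h - 5)/(h + 3)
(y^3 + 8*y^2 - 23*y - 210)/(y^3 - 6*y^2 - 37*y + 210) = (y + 7)/(y - 7)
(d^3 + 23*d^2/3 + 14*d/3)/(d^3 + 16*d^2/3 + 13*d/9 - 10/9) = 3*d*(d + 7)/(3*d^2 + 14*d - 5)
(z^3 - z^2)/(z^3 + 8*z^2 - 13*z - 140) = z^2*(z - 1)/(z^3 + 8*z^2 - 13*z - 140)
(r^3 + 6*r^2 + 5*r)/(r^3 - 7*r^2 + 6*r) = (r^2 + 6*r + 5)/(r^2 - 7*r + 6)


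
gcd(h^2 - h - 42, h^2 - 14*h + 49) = h - 7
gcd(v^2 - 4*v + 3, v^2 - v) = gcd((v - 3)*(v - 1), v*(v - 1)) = v - 1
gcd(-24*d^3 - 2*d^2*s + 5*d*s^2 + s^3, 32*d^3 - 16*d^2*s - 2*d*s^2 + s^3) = -8*d^2 + 2*d*s + s^2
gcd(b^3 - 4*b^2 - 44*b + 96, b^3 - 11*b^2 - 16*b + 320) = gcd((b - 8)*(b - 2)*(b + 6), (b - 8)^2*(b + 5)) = b - 8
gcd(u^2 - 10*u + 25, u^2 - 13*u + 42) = 1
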